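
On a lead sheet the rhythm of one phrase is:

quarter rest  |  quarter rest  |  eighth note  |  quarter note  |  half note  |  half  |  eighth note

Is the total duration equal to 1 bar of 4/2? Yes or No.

Yes

One bar of 4/2 = 16 eighth notes.
Convert each value to eighth notes: quarter rest = 2; quarter rest = 2; eighth note = 1; quarter note = 2; half note = 4; half = 4; eighth note = 1.
Adding: 2 + 2 + 1 + 2 + 4 + 4 + 1 = 16.
16 equals 16, so the answer is Yes.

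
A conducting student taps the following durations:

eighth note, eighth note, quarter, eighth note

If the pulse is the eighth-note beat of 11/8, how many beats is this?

5

One eighth-note beat = 2 sixteenth notes.
Express everything in sixteenth notes: eighth note = 2; eighth note = 2; quarter = 4; eighth note = 2.
Total: 2 + 2 + 4 + 2 = 10.
10 ÷ 2 = 5 beats.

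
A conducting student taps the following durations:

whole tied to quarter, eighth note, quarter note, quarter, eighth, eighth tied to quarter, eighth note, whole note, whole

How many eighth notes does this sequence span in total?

Each duration in eighth notes: whole tied to quarter (whole + quarter) = 10; eighth note = 1; quarter note = 2; quarter = 2; eighth = 1; eighth tied to quarter (eighth + quarter) = 3; eighth note = 1; whole note = 8; whole = 8.
Total: 10 + 1 + 2 + 2 + 1 + 3 + 1 + 8 + 8 = 36 eighth notes.

36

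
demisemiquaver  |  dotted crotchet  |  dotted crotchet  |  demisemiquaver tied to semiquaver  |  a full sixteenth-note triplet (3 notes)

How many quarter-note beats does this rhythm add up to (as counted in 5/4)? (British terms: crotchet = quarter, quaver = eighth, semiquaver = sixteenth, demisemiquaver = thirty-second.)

One quarter-note beat = 8 thirty-second notes.
Convert each value to thirty-second notes: demisemiquaver = 1; dotted crotchet = 12; dotted crotchet = 12; demisemiquaver tied to semiquaver (demisemiquaver + semiquaver) = 3; a full sixteenth-note triplet (3 notes) (three triplet sixteenths span one eighth) = 4.
Adding: 1 + 12 + 12 + 3 + 4 = 32.
32 ÷ 8 = 4 beats.

4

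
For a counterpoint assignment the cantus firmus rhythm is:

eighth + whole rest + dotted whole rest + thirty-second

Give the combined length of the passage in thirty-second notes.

Convert each value to thirty-second notes: eighth = 4; whole rest = 32; dotted whole rest = 48; thirty-second = 1.
Adding: 4 + 32 + 48 + 1 = 85 thirty-second notes.

85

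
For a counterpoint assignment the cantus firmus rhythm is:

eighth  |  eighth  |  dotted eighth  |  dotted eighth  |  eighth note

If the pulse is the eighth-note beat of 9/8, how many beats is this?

One eighth-note beat = 2 sixteenth notes.
In sixteenth notes: eighth = 2; eighth = 2; dotted eighth = 3; dotted eighth = 3; eighth note = 2.
Adding: 2 + 2 + 3 + 3 + 2 = 12.
12 ÷ 2 = 6 beats.

6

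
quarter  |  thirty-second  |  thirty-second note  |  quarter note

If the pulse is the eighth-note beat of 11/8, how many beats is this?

4.5

One eighth-note beat = 4 thirty-second notes.
In thirty-second notes: quarter = 8; thirty-second = 1; thirty-second note = 1; quarter note = 8.
Total: 8 + 1 + 1 + 8 = 18.
18 ÷ 4 = 4.5 beats.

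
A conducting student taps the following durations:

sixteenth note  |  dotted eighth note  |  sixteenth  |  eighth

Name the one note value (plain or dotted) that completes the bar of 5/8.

dotted eighth note

The bar of 5/8 = 10 sixteenth notes.
In sixteenth notes: sixteenth note = 1; dotted eighth note = 3; sixteenth = 1; eighth = 2.
Sum: 1 + 3 + 1 + 2 = 7.
Remaining: 10 − 7 = 3 sixteenth notes, which is a dotted eighth note.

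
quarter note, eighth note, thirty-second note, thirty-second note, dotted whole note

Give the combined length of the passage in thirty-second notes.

62

Working in thirty-second notes: quarter note = 8; eighth note = 4; thirty-second note = 1; thirty-second note = 1; dotted whole note = 48.
Adding: 8 + 4 + 1 + 1 + 48 = 62 thirty-second notes.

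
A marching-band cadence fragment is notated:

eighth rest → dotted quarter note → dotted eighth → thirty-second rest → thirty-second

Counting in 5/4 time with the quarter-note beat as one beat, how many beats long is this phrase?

One quarter-note beat = 8 thirty-second notes.
In thirty-second notes: eighth rest = 4; dotted quarter note = 12; dotted eighth = 6; thirty-second rest = 1; thirty-second = 1.
Total: 4 + 12 + 6 + 1 + 1 = 24.
24 ÷ 8 = 3 beats.

3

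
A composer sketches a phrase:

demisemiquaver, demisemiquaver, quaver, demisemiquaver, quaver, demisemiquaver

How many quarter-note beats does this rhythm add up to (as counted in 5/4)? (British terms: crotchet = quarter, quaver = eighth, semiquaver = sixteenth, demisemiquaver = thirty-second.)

1.5

One quarter-note beat = 8 thirty-second notes.
In thirty-second notes: demisemiquaver = 1; demisemiquaver = 1; quaver = 4; demisemiquaver = 1; quaver = 4; demisemiquaver = 1.
Altogether 1 + 1 + 4 + 1 + 4 + 1 = 12.
12 ÷ 8 = 1.5 beats.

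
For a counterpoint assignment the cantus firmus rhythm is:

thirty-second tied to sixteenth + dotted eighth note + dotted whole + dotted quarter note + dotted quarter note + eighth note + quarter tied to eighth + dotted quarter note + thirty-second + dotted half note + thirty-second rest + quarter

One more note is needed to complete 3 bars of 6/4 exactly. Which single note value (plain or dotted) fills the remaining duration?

thirty-second note

3 bars of 6/4 = 144 thirty-second notes.
Each duration in thirty-second notes: thirty-second tied to sixteenth (thirty-second + sixteenth) = 3; dotted eighth note = 6; dotted whole = 48; dotted quarter note = 12; dotted quarter note = 12; eighth note = 4; quarter tied to eighth (quarter + eighth) = 12; dotted quarter note = 12; thirty-second = 1; dotted half note = 24; thirty-second rest = 1; quarter = 8.
Sum: 3 + 6 + 48 + 12 + 12 + 4 + 12 + 12 + 1 + 24 + 1 + 8 = 143.
Remaining: 144 − 143 = 1 thirty-second note, which is a thirty-second note.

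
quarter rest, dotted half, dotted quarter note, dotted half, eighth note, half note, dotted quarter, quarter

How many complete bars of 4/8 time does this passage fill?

6

One bar of 4/8 = 4 eighth notes.
Convert each value to eighth notes: quarter rest = 2; dotted half = 6; dotted quarter note = 3; dotted half = 6; eighth note = 1; half note = 4; dotted quarter = 3; quarter = 2.
Sum: 2 + 6 + 3 + 6 + 1 + 4 + 3 + 2 = 27.
27 ÷ 4 = 6 complete bars with 3 left over.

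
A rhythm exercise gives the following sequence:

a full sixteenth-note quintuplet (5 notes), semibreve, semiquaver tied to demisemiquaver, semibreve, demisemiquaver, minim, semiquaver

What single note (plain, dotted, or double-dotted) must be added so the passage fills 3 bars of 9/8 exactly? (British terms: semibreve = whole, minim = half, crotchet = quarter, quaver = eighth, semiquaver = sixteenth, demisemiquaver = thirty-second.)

double-dotted quarter note

3 bars of 9/8 = 108 thirty-second notes.
Express everything in thirty-second notes: a full sixteenth-note quintuplet (5 notes) (five quintuplet sixteenths span one quarter) = 8; semibreve = 32; semiquaver tied to demisemiquaver (semiquaver + demisemiquaver) = 3; semibreve = 32; demisemiquaver = 1; minim = 16; semiquaver = 2.
Altogether 8 + 32 + 3 + 32 + 1 + 16 + 2 = 94.
Remaining: 108 − 94 = 14 thirty-second notes, which is a double-dotted quarter note.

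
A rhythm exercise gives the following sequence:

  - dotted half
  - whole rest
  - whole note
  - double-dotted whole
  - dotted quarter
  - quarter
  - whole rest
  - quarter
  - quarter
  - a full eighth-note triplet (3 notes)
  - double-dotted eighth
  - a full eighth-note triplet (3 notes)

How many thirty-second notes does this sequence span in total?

235

Working in thirty-second notes: dotted half = 24; whole rest = 32; whole note = 32; double-dotted whole = 56; dotted quarter = 12; quarter = 8; whole rest = 32; quarter = 8; quarter = 8; a full eighth-note triplet (3 notes) (three triplet eighths span one quarter) = 8; double-dotted eighth = 7; a full eighth-note triplet (3 notes) (three triplet eighths span one quarter) = 8.
Total: 24 + 32 + 32 + 56 + 12 + 8 + 32 + 8 + 8 + 8 + 7 + 8 = 235 thirty-second notes.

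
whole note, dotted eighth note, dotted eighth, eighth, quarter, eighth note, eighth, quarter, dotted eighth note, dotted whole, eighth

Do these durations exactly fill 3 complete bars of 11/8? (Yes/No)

No

One bar of 11/8 = 22 sixteenth notes, so 3 bars = 66.
Each duration in sixteenth notes: whole note = 16; dotted eighth note = 3; dotted eighth = 3; eighth = 2; quarter = 4; eighth note = 2; eighth = 2; quarter = 4; dotted eighth note = 3; dotted whole = 24; eighth = 2.
Sum: 16 + 3 + 3 + 2 + 4 + 2 + 2 + 4 + 3 + 24 + 2 = 65.
65 falls short of 66, so the answer is No.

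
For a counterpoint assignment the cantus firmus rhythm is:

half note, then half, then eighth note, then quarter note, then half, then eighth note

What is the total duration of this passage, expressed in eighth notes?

In eighth notes: half note = 4; half = 4; eighth note = 1; quarter note = 2; half = 4; eighth note = 1.
Adding: 4 + 4 + 1 + 2 + 4 + 1 = 16 eighth notes.

16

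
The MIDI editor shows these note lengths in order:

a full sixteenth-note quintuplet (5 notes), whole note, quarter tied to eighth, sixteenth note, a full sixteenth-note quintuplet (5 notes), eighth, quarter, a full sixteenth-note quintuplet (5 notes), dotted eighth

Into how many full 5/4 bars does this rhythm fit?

2

One bar of 5/4 = 20 sixteenth notes.
Working in sixteenth notes: a full sixteenth-note quintuplet (5 notes) (five quintuplet sixteenths span one quarter) = 4; whole note = 16; quarter tied to eighth (quarter + eighth) = 6; sixteenth note = 1; a full sixteenth-note quintuplet (5 notes) (five quintuplet sixteenths span one quarter) = 4; eighth = 2; quarter = 4; a full sixteenth-note quintuplet (5 notes) (five quintuplet sixteenths span one quarter) = 4; dotted eighth = 3.
Adding: 4 + 16 + 6 + 1 + 4 + 2 + 4 + 4 + 3 = 44.
44 ÷ 20 = 2 complete bars with 4 left over.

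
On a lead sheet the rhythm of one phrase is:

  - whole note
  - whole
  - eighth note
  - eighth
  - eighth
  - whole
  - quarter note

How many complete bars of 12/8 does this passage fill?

2

One bar of 12/8 = 12 eighth notes.
Working in eighth notes: whole note = 8; whole = 8; eighth note = 1; eighth = 1; eighth = 1; whole = 8; quarter note = 2.
Altogether 8 + 8 + 1 + 1 + 1 + 8 + 2 = 29.
29 ÷ 12 = 2 complete bars with 5 left over.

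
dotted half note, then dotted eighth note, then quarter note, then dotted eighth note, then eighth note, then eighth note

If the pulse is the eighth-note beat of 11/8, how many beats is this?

One eighth-note beat = 2 sixteenth notes.
Convert each value to sixteenth notes: dotted half note = 12; dotted eighth note = 3; quarter note = 4; dotted eighth note = 3; eighth note = 2; eighth note = 2.
Altogether 12 + 3 + 4 + 3 + 2 + 2 = 26.
26 ÷ 2 = 13 beats.

13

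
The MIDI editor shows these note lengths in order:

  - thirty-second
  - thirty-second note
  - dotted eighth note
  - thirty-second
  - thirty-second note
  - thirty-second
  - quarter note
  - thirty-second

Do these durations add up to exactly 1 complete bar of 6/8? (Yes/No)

No

One bar of 6/8 = 24 thirty-second notes.
Express everything in thirty-second notes: thirty-second = 1; thirty-second note = 1; dotted eighth note = 6; thirty-second = 1; thirty-second note = 1; thirty-second = 1; quarter note = 8; thirty-second = 1.
Altogether 1 + 1 + 6 + 1 + 1 + 1 + 8 + 1 = 20.
20 falls short of 24, so the answer is No.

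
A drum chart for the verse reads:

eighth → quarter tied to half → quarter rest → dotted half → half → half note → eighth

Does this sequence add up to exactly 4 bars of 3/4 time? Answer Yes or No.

One bar of 3/4 = 6 eighth notes, so 4 bars = 24.
Convert each value to eighth notes: eighth = 1; quarter tied to half (quarter + half) = 6; quarter rest = 2; dotted half = 6; half = 4; half note = 4; eighth = 1.
Adding: 1 + 6 + 2 + 6 + 4 + 4 + 1 = 24.
24 equals 24, so the answer is Yes.

Yes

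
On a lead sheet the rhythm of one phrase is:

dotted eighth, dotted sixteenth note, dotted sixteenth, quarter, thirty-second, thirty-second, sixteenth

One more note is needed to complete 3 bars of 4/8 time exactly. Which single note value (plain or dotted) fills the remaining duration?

3 bars of 4/8 = 48 thirty-second notes.
Each duration in thirty-second notes: dotted eighth = 6; dotted sixteenth note = 3; dotted sixteenth = 3; quarter = 8; thirty-second = 1; thirty-second = 1; sixteenth = 2.
Adding: 6 + 3 + 3 + 8 + 1 + 1 + 2 = 24.
Remaining: 48 − 24 = 24 thirty-second notes, which is a dotted half note.

dotted half note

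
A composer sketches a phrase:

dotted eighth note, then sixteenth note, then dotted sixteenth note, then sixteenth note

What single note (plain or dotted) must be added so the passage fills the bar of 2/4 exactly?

dotted sixteenth note

The bar of 2/4 = 16 thirty-second notes.
Working in thirty-second notes: dotted eighth note = 6; sixteenth note = 2; dotted sixteenth note = 3; sixteenth note = 2.
Sum: 6 + 2 + 3 + 2 = 13.
Remaining: 16 − 13 = 3 thirty-second notes, which is a dotted sixteenth note.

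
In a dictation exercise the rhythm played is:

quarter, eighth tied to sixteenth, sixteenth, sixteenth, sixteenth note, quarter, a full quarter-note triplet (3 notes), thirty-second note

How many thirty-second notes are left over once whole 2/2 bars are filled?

One bar of 2/2 = 32 thirty-second notes.
Working in thirty-second notes: quarter = 8; eighth tied to sixteenth (eighth + sixteenth) = 6; sixteenth = 2; sixteenth = 2; sixteenth note = 2; quarter = 8; a full quarter-note triplet (3 notes) (three triplet quarters span one half) = 16; thirty-second note = 1.
Altogether 8 + 6 + 2 + 2 + 2 + 8 + 16 + 1 = 45.
45 ÷ 32 = 1 complete bar with 13 thirty-second notes remaining.

13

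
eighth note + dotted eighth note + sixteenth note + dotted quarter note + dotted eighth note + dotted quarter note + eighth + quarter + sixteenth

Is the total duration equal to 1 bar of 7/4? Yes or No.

One bar of 7/4 = 28 sixteenth notes.
Convert each value to sixteenth notes: eighth note = 2; dotted eighth note = 3; sixteenth note = 1; dotted quarter note = 6; dotted eighth note = 3; dotted quarter note = 6; eighth = 2; quarter = 4; sixteenth = 1.
Total: 2 + 3 + 1 + 6 + 3 + 6 + 2 + 4 + 1 = 28.
28 equals 28, so the answer is Yes.

Yes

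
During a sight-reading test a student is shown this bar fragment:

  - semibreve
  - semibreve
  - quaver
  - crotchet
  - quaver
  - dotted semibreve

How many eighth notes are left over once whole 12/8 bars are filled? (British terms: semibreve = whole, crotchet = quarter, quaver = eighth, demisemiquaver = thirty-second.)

One bar of 12/8 = 12 eighth notes.
Working in eighth notes: semibreve = 8; semibreve = 8; quaver = 1; crotchet = 2; quaver = 1; dotted semibreve = 12.
Total: 8 + 8 + 1 + 2 + 1 + 12 = 32.
32 ÷ 12 = 2 complete bars with 8 eighth notes remaining.

8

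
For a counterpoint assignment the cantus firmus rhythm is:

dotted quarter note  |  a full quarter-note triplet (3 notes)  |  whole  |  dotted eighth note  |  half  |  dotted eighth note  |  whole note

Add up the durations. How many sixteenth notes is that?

Each duration in sixteenth notes: dotted quarter note = 6; a full quarter-note triplet (3 notes) (three triplet quarters span one half) = 8; whole = 16; dotted eighth note = 3; half = 8; dotted eighth note = 3; whole note = 16.
Sum: 6 + 8 + 16 + 3 + 8 + 3 + 16 = 60 sixteenth notes.

60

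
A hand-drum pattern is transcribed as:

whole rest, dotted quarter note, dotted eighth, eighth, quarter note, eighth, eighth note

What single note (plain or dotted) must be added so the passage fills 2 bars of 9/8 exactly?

sixteenth note

2 bars of 9/8 = 36 sixteenth notes.
In sixteenth notes: whole rest = 16; dotted quarter note = 6; dotted eighth = 3; eighth = 2; quarter note = 4; eighth = 2; eighth note = 2.
Sum: 16 + 6 + 3 + 2 + 4 + 2 + 2 = 35.
Remaining: 36 − 35 = 1 sixteenth note, which is a sixteenth note.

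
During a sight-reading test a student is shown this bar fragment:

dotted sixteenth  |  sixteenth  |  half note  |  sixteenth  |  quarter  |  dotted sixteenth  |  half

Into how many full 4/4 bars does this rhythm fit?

1

One bar of 4/4 = 32 thirty-second notes.
Convert each value to thirty-second notes: dotted sixteenth = 3; sixteenth = 2; half note = 16; sixteenth = 2; quarter = 8; dotted sixteenth = 3; half = 16.
Sum: 3 + 2 + 16 + 2 + 8 + 3 + 16 = 50.
50 ÷ 32 = 1 complete bar with 18 left over.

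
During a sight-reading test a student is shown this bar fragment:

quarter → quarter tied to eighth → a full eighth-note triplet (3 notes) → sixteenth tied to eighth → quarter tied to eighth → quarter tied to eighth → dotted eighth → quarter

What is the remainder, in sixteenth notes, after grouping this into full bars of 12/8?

12

One bar of 12/8 = 24 sixteenth notes.
Convert each value to sixteenth notes: quarter = 4; quarter tied to eighth (quarter + eighth) = 6; a full eighth-note triplet (3 notes) (three triplet eighths span one quarter) = 4; sixteenth tied to eighth (sixteenth + eighth) = 3; quarter tied to eighth (quarter + eighth) = 6; quarter tied to eighth (quarter + eighth) = 6; dotted eighth = 3; quarter = 4.
Total: 4 + 6 + 4 + 3 + 6 + 6 + 3 + 4 = 36.
36 ÷ 24 = 1 complete bar with 12 sixteenth notes remaining.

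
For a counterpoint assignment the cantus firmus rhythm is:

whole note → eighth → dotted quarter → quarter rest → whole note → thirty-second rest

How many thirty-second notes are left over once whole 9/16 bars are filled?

17

One bar of 9/16 = 18 thirty-second notes.
Working in thirty-second notes: whole note = 32; eighth = 4; dotted quarter = 12; quarter rest = 8; whole note = 32; thirty-second rest = 1.
Adding: 32 + 4 + 12 + 8 + 32 + 1 = 89.
89 ÷ 18 = 4 complete bars with 17 thirty-second notes remaining.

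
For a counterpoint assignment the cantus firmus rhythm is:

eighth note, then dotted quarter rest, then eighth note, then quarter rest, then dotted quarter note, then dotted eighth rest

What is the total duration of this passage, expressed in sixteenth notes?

23

Express everything in sixteenth notes: eighth note = 2; dotted quarter rest = 6; eighth note = 2; quarter rest = 4; dotted quarter note = 6; dotted eighth rest = 3.
Total: 2 + 6 + 2 + 4 + 6 + 3 = 23 sixteenth notes.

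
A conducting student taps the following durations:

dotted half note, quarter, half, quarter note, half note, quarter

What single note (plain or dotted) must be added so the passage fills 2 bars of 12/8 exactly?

2 bars of 12/8 = 12 quarter notes.
Express everything in quarter notes: dotted half note = 3; quarter = 1; half = 2; quarter note = 1; half note = 2; quarter = 1.
Sum: 3 + 1 + 2 + 1 + 2 + 1 = 10.
Remaining: 12 − 10 = 2 quarter notes, which is a half note.

half note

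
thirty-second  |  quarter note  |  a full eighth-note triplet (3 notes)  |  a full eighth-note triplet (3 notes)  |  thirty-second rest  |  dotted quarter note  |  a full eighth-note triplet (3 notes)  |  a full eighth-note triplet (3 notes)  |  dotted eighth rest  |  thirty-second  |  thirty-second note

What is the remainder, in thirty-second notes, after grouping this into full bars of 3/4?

One bar of 3/4 = 24 thirty-second notes.
In thirty-second notes: thirty-second = 1; quarter note = 8; a full eighth-note triplet (3 notes) (three triplet eighths span one quarter) = 8; a full eighth-note triplet (3 notes) (three triplet eighths span one quarter) = 8; thirty-second rest = 1; dotted quarter note = 12; a full eighth-note triplet (3 notes) (three triplet eighths span one quarter) = 8; a full eighth-note triplet (3 notes) (three triplet eighths span one quarter) = 8; dotted eighth rest = 6; thirty-second = 1; thirty-second note = 1.
Total: 1 + 8 + 8 + 8 + 1 + 12 + 8 + 8 + 6 + 1 + 1 = 62.
62 ÷ 24 = 2 complete bars with 14 thirty-second notes remaining.

14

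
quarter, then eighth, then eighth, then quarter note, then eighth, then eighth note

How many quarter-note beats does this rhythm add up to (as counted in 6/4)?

One quarter-note beat = 2 eighth notes.
Express everything in eighth notes: quarter = 2; eighth = 1; eighth = 1; quarter note = 2; eighth = 1; eighth note = 1.
Total: 2 + 1 + 1 + 2 + 1 + 1 = 8.
8 ÷ 2 = 4 beats.

4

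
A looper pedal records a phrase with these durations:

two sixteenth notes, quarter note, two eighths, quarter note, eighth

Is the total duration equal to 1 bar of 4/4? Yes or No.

One bar of 4/4 = 16 sixteenth notes.
Working in sixteenth notes: sixteenth note = 1; sixteenth note = 1; quarter note = 4; eighth = 2; eighth = 2; quarter note = 4; eighth = 2.
Total: 1 + 1 + 4 + 2 + 2 + 4 + 2 = 16.
16 equals 16, so the answer is Yes.

Yes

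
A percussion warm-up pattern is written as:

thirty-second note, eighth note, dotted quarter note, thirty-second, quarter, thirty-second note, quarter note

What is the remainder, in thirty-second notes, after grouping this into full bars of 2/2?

3

One bar of 2/2 = 32 thirty-second notes.
Working in thirty-second notes: thirty-second note = 1; eighth note = 4; dotted quarter note = 12; thirty-second = 1; quarter = 8; thirty-second note = 1; quarter note = 8.
Sum: 1 + 4 + 12 + 1 + 8 + 1 + 8 = 35.
35 ÷ 32 = 1 complete bar with 3 thirty-second notes remaining.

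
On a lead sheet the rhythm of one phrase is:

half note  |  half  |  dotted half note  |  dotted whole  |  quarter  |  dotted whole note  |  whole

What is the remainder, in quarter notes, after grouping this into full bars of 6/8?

One bar of 6/8 = 3 quarter notes.
Each duration in quarter notes: half note = 2; half = 2; dotted half note = 3; dotted whole = 6; quarter = 1; dotted whole note = 6; whole = 4.
Adding: 2 + 2 + 3 + 6 + 1 + 6 + 4 = 24.
24 ÷ 3 = 8 complete bars with 0 quarter notes remaining.

0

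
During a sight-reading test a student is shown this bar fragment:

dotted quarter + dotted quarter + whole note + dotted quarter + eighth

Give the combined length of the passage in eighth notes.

18

Express everything in eighth notes: dotted quarter = 3; dotted quarter = 3; whole note = 8; dotted quarter = 3; eighth = 1.
Total: 3 + 3 + 8 + 3 + 1 = 18 eighth notes.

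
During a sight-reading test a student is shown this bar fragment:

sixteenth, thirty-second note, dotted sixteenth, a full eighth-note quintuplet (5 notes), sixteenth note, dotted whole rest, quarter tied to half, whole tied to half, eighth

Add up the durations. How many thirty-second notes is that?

148

Express everything in thirty-second notes: sixteenth = 2; thirty-second note = 1; dotted sixteenth = 3; a full eighth-note quintuplet (5 notes) (five quintuplet eighths span one half) = 16; sixteenth note = 2; dotted whole rest = 48; quarter tied to half (quarter + half) = 24; whole tied to half (whole + half) = 48; eighth = 4.
Adding: 2 + 1 + 3 + 16 + 2 + 48 + 24 + 48 + 4 = 148 thirty-second notes.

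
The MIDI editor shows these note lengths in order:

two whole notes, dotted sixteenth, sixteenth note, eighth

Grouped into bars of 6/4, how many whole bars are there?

One bar of 6/4 = 48 thirty-second notes.
Convert each value to thirty-second notes: whole note = 32; whole note = 32; dotted sixteenth = 3; sixteenth note = 2; eighth = 4.
Altogether 32 + 32 + 3 + 2 + 4 = 73.
73 ÷ 48 = 1 complete bar with 25 left over.

1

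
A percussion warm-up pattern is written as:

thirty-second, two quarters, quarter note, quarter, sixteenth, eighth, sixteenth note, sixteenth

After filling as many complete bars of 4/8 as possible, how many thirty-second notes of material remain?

11

One bar of 4/8 = 16 thirty-second notes.
In thirty-second notes: thirty-second = 1; quarter = 8; quarter = 8; quarter note = 8; quarter = 8; sixteenth = 2; eighth = 4; sixteenth note = 2; sixteenth = 2.
Altogether 1 + 8 + 8 + 8 + 8 + 2 + 4 + 2 + 2 = 43.
43 ÷ 16 = 2 complete bars with 11 thirty-second notes remaining.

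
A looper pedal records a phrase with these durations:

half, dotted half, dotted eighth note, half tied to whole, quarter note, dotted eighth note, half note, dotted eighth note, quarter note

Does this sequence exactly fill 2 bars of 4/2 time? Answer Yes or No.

One bar of 4/2 = 32 sixteenth notes, so 2 bars = 64.
In sixteenth notes: half = 8; dotted half = 12; dotted eighth note = 3; half tied to whole (half + whole) = 24; quarter note = 4; dotted eighth note = 3; half note = 8; dotted eighth note = 3; quarter note = 4.
Altogether 8 + 12 + 3 + 24 + 4 + 3 + 8 + 3 + 4 = 69.
69 exceeds 64, so the answer is No.

No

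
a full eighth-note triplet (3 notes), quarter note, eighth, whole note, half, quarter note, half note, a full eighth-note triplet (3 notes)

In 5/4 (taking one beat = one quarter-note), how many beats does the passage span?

12.5

One quarter-note beat = 2 eighth notes.
Convert each value to eighth notes: a full eighth-note triplet (3 notes) (three triplet eighths span one quarter) = 2; quarter note = 2; eighth = 1; whole note = 8; half = 4; quarter note = 2; half note = 4; a full eighth-note triplet (3 notes) (three triplet eighths span one quarter) = 2.
Adding: 2 + 2 + 1 + 8 + 4 + 2 + 4 + 2 = 25.
25 ÷ 2 = 12.5 beats.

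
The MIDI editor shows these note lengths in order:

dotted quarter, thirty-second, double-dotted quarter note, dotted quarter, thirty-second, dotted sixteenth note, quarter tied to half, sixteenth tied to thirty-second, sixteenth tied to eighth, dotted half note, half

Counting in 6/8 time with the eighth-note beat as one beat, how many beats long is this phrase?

One eighth-note beat = 4 thirty-second notes.
Convert each value to thirty-second notes: dotted quarter = 12; thirty-second = 1; double-dotted quarter note = 14; dotted quarter = 12; thirty-second = 1; dotted sixteenth note = 3; quarter tied to half (quarter + half) = 24; sixteenth tied to thirty-second (sixteenth + thirty-second) = 3; sixteenth tied to eighth (sixteenth + eighth) = 6; dotted half note = 24; half = 16.
Sum: 12 + 1 + 14 + 12 + 1 + 3 + 24 + 3 + 6 + 24 + 16 = 116.
116 ÷ 4 = 29 beats.

29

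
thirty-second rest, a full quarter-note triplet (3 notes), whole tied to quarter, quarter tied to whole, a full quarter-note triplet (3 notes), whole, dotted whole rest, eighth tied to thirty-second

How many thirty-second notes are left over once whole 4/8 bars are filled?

One bar of 4/8 = 16 thirty-second notes.
In thirty-second notes: thirty-second rest = 1; a full quarter-note triplet (3 notes) (three triplet quarters span one half) = 16; whole tied to quarter (whole + quarter) = 40; quarter tied to whole (quarter + whole) = 40; a full quarter-note triplet (3 notes) (three triplet quarters span one half) = 16; whole = 32; dotted whole rest = 48; eighth tied to thirty-second (eighth + thirty-second) = 5.
Total: 1 + 16 + 40 + 40 + 16 + 32 + 48 + 5 = 198.
198 ÷ 16 = 12 complete bars with 6 thirty-second notes remaining.

6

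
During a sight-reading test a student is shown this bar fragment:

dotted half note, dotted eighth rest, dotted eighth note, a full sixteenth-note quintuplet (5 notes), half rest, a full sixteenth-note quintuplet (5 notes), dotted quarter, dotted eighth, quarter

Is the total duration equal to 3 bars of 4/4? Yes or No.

One bar of 4/4 = 16 sixteenth notes, so 3 bars = 48.
Working in sixteenth notes: dotted half note = 12; dotted eighth rest = 3; dotted eighth note = 3; a full sixteenth-note quintuplet (5 notes) (five quintuplet sixteenths span one quarter) = 4; half rest = 8; a full sixteenth-note quintuplet (5 notes) (five quintuplet sixteenths span one quarter) = 4; dotted quarter = 6; dotted eighth = 3; quarter = 4.
Adding: 12 + 3 + 3 + 4 + 8 + 4 + 6 + 3 + 4 = 47.
47 falls short of 48, so the answer is No.

No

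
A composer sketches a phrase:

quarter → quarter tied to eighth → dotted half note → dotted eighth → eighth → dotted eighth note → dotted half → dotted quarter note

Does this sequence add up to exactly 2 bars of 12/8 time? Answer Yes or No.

Yes

One bar of 12/8 = 24 sixteenth notes, so 2 bars = 48.
Working in sixteenth notes: quarter = 4; quarter tied to eighth (quarter + eighth) = 6; dotted half note = 12; dotted eighth = 3; eighth = 2; dotted eighth note = 3; dotted half = 12; dotted quarter note = 6.
Adding: 4 + 6 + 12 + 3 + 2 + 3 + 12 + 6 = 48.
48 equals 48, so the answer is Yes.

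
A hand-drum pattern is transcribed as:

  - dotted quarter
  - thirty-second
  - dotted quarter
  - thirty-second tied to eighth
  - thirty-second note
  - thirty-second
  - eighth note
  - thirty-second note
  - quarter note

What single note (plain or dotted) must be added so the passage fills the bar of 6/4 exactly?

The bar of 6/4 = 48 thirty-second notes.
Working in thirty-second notes: dotted quarter = 12; thirty-second = 1; dotted quarter = 12; thirty-second tied to eighth (thirty-second + eighth) = 5; thirty-second note = 1; thirty-second = 1; eighth note = 4; thirty-second note = 1; quarter note = 8.
Total: 12 + 1 + 12 + 5 + 1 + 1 + 4 + 1 + 8 = 45.
Remaining: 48 − 45 = 3 thirty-second notes, which is a dotted sixteenth note.

dotted sixteenth note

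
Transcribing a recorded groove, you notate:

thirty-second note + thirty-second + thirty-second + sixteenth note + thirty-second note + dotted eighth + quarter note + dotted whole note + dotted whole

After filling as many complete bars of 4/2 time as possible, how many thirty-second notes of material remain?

One bar of 4/2 = 64 thirty-second notes.
Working in thirty-second notes: thirty-second note = 1; thirty-second = 1; thirty-second = 1; sixteenth note = 2; thirty-second note = 1; dotted eighth = 6; quarter note = 8; dotted whole note = 48; dotted whole = 48.
Sum: 1 + 1 + 1 + 2 + 1 + 6 + 8 + 48 + 48 = 116.
116 ÷ 64 = 1 complete bar with 52 thirty-second notes remaining.

52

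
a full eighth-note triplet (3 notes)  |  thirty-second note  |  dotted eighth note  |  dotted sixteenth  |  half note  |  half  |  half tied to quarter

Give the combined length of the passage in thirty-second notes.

74

In thirty-second notes: a full eighth-note triplet (3 notes) (three triplet eighths span one quarter) = 8; thirty-second note = 1; dotted eighth note = 6; dotted sixteenth = 3; half note = 16; half = 16; half tied to quarter (half + quarter) = 24.
Total: 8 + 1 + 6 + 3 + 16 + 16 + 24 = 74 thirty-second notes.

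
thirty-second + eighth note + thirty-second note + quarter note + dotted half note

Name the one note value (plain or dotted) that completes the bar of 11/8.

dotted eighth note

The bar of 11/8 = 44 thirty-second notes.
Convert each value to thirty-second notes: thirty-second = 1; eighth note = 4; thirty-second note = 1; quarter note = 8; dotted half note = 24.
Total: 1 + 4 + 1 + 8 + 24 = 38.
Remaining: 44 − 38 = 6 thirty-second notes, which is a dotted eighth note.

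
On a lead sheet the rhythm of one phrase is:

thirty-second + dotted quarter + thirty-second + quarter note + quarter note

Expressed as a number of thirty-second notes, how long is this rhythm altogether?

Each duration in thirty-second notes: thirty-second = 1; dotted quarter = 12; thirty-second = 1; quarter note = 8; quarter note = 8.
Total: 1 + 12 + 1 + 8 + 8 = 30 thirty-second notes.

30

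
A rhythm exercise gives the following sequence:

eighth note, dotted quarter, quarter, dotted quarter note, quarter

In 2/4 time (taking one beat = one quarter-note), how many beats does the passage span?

One quarter-note beat = 2 eighth notes.
Convert each value to eighth notes: eighth note = 1; dotted quarter = 3; quarter = 2; dotted quarter note = 3; quarter = 2.
Total: 1 + 3 + 2 + 3 + 2 = 11.
11 ÷ 2 = 5.5 beats.

5.5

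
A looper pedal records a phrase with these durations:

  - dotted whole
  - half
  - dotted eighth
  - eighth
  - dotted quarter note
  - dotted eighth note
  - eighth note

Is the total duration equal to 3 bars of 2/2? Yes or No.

Yes

One bar of 2/2 = 16 sixteenth notes, so 3 bars = 48.
Convert each value to sixteenth notes: dotted whole = 24; half = 8; dotted eighth = 3; eighth = 2; dotted quarter note = 6; dotted eighth note = 3; eighth note = 2.
Altogether 24 + 8 + 3 + 2 + 6 + 3 + 2 = 48.
48 equals 48, so the answer is Yes.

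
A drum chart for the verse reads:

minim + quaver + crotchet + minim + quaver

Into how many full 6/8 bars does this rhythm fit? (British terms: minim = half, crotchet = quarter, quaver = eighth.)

2

One bar of 6/8 = 6 eighth notes.
In eighth notes: minim = 4; quaver = 1; crotchet = 2; minim = 4; quaver = 1.
Sum: 4 + 1 + 2 + 4 + 1 = 12.
12 ÷ 6 = 2 complete bars with 0 left over.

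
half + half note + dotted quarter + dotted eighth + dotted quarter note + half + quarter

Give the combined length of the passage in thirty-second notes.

Express everything in thirty-second notes: half = 16; half note = 16; dotted quarter = 12; dotted eighth = 6; dotted quarter note = 12; half = 16; quarter = 8.
Sum: 16 + 16 + 12 + 6 + 12 + 16 + 8 = 86 thirty-second notes.

86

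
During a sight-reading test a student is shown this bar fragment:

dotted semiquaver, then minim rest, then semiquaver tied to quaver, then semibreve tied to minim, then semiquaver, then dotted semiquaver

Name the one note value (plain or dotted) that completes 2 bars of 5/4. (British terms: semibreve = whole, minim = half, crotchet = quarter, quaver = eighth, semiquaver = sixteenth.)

2 bars of 5/4 = 80 thirty-second notes.
Each duration in thirty-second notes: dotted semiquaver = 3; minim rest = 16; semiquaver tied to quaver (semiquaver + quaver) = 6; semibreve tied to minim (semibreve + minim) = 48; semiquaver = 2; dotted semiquaver = 3.
Altogether 3 + 16 + 6 + 48 + 2 + 3 = 78.
Remaining: 80 − 78 = 2 thirty-second notes, which is a sixteenth note.

sixteenth note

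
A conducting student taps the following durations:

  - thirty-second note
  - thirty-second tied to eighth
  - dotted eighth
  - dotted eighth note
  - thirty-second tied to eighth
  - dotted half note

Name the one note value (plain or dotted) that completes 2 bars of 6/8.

thirty-second note

2 bars of 6/8 = 48 thirty-second notes.
Express everything in thirty-second notes: thirty-second note = 1; thirty-second tied to eighth (thirty-second + eighth) = 5; dotted eighth = 6; dotted eighth note = 6; thirty-second tied to eighth (thirty-second + eighth) = 5; dotted half note = 24.
Sum: 1 + 5 + 6 + 6 + 5 + 24 = 47.
Remaining: 48 − 47 = 1 thirty-second note, which is a thirty-second note.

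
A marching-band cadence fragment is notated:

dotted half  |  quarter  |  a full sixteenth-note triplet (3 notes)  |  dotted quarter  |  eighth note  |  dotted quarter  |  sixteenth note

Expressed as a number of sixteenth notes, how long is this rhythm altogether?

33

Convert each value to sixteenth notes: dotted half = 12; quarter = 4; a full sixteenth-note triplet (3 notes) (three triplet sixteenths span one eighth) = 2; dotted quarter = 6; eighth note = 2; dotted quarter = 6; sixteenth note = 1.
Sum: 12 + 4 + 2 + 6 + 2 + 6 + 1 = 33 sixteenth notes.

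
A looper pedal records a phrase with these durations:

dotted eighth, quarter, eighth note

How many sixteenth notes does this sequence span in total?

9

Working in sixteenth notes: dotted eighth = 3; quarter = 4; eighth note = 2.
Total: 3 + 4 + 2 = 9 sixteenth notes.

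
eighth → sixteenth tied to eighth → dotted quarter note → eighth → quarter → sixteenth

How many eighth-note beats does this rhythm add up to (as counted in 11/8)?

9

One eighth-note beat = 2 sixteenth notes.
Each duration in sixteenth notes: eighth = 2; sixteenth tied to eighth (sixteenth + eighth) = 3; dotted quarter note = 6; eighth = 2; quarter = 4; sixteenth = 1.
Adding: 2 + 3 + 6 + 2 + 4 + 1 = 18.
18 ÷ 2 = 9 beats.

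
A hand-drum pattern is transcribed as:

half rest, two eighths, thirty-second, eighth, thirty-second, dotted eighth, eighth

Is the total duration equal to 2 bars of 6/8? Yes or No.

No

One bar of 6/8 = 24 thirty-second notes, so 2 bars = 48.
Express everything in thirty-second notes: half rest = 16; eighth = 4; eighth = 4; thirty-second = 1; eighth = 4; thirty-second = 1; dotted eighth = 6; eighth = 4.
Sum: 16 + 4 + 4 + 1 + 4 + 1 + 6 + 4 = 40.
40 falls short of 48, so the answer is No.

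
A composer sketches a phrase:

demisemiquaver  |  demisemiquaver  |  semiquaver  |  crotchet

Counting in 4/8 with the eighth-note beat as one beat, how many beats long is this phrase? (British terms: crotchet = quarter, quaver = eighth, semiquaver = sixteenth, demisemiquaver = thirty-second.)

One eighth-note beat = 4 thirty-second notes.
Working in thirty-second notes: demisemiquaver = 1; demisemiquaver = 1; semiquaver = 2; crotchet = 8.
Adding: 1 + 1 + 2 + 8 = 12.
12 ÷ 4 = 3 beats.

3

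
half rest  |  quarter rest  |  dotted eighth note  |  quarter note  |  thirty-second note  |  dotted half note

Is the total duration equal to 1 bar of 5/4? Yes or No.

One bar of 5/4 = 40 thirty-second notes.
Convert each value to thirty-second notes: half rest = 16; quarter rest = 8; dotted eighth note = 6; quarter note = 8; thirty-second note = 1; dotted half note = 24.
Adding: 16 + 8 + 6 + 8 + 1 + 24 = 63.
63 exceeds 40, so the answer is No.

No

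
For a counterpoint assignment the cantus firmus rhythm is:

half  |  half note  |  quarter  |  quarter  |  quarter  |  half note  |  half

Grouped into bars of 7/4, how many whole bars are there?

One bar of 7/4 = 7 quarter notes.
Express everything in quarter notes: half = 2; half note = 2; quarter = 1; quarter = 1; quarter = 1; half note = 2; half = 2.
Sum: 2 + 2 + 1 + 1 + 1 + 2 + 2 = 11.
11 ÷ 7 = 1 complete bar with 4 left over.

1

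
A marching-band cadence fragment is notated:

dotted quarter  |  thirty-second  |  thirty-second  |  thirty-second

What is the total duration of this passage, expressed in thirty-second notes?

15

Convert each value to thirty-second notes: dotted quarter = 12; thirty-second = 1; thirty-second = 1; thirty-second = 1.
Altogether 12 + 1 + 1 + 1 = 15 thirty-second notes.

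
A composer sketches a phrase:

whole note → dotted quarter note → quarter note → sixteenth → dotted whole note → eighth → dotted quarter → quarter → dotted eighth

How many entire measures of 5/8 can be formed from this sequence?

One bar of 5/8 = 10 sixteenth notes.
Working in sixteenth notes: whole note = 16; dotted quarter note = 6; quarter note = 4; sixteenth = 1; dotted whole note = 24; eighth = 2; dotted quarter = 6; quarter = 4; dotted eighth = 3.
Adding: 16 + 6 + 4 + 1 + 24 + 2 + 6 + 4 + 3 = 66.
66 ÷ 10 = 6 complete bars with 6 left over.

6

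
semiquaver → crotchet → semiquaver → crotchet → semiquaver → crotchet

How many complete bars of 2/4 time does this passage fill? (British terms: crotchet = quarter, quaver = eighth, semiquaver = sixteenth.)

1

One bar of 2/4 = 8 sixteenth notes.
In sixteenth notes: semiquaver = 1; crotchet = 4; semiquaver = 1; crotchet = 4; semiquaver = 1; crotchet = 4.
Sum: 1 + 4 + 1 + 4 + 1 + 4 = 15.
15 ÷ 8 = 1 complete bar with 7 left over.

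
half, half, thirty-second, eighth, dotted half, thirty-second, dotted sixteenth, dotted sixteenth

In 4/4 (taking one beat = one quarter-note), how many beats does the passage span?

One quarter-note beat = 8 thirty-second notes.
Each duration in thirty-second notes: half = 16; half = 16; thirty-second = 1; eighth = 4; dotted half = 24; thirty-second = 1; dotted sixteenth = 3; dotted sixteenth = 3.
Adding: 16 + 16 + 1 + 4 + 24 + 1 + 3 + 3 = 68.
68 ÷ 8 = 8.5 beats.

8.5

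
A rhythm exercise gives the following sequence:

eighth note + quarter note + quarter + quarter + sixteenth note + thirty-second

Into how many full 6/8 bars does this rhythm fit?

1

One bar of 6/8 = 24 thirty-second notes.
In thirty-second notes: eighth note = 4; quarter note = 8; quarter = 8; quarter = 8; sixteenth note = 2; thirty-second = 1.
Altogether 4 + 8 + 8 + 8 + 2 + 1 = 31.
31 ÷ 24 = 1 complete bar with 7 left over.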